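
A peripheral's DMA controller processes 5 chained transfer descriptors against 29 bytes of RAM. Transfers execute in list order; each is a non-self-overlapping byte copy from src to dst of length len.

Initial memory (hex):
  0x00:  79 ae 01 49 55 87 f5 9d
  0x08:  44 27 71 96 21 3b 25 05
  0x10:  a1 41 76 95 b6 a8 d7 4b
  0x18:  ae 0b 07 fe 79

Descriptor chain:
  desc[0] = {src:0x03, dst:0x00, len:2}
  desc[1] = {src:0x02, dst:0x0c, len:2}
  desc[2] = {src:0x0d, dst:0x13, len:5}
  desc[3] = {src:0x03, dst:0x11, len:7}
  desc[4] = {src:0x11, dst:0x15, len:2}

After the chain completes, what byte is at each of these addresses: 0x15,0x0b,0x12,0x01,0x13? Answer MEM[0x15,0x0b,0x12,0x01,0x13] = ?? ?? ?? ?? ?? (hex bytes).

MEM[0x15,0x0b,0x12,0x01,0x13] = 49 96 55 55 87

D0: mem[0x00..0x01] <- [49 55]
D1: mem[0x0c..0x0d] <- [01 49]
D2: mem[0x13..0x17] <- [49 25 05 a1 41]
D3: mem[0x11..0x17] <- [49 55 87 f5 9d 44 27]
D4: mem[0x15..0x16] <- [49 55]
query mem[0x15]=0x49, mem[0x0b]=0x96, mem[0x12]=0x55, mem[0x01]=0x55, mem[0x13]=0x87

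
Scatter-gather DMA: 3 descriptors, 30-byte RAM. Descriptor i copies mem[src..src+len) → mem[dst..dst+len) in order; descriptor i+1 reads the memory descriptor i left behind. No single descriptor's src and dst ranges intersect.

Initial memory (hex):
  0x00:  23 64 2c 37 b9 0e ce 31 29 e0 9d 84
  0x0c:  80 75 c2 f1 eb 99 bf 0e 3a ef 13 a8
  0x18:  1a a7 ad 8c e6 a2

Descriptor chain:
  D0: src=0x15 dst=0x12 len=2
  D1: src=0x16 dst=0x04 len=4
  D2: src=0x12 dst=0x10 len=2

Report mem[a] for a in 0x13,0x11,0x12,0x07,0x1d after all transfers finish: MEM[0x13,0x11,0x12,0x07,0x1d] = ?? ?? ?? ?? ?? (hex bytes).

MEM[0x13,0x11,0x12,0x07,0x1d] = 13 13 ef a7 a2

D0: mem[0x12..0x13] <- [ef 13]
D1: mem[0x04..0x07] <- [13 a8 1a a7]
D2: mem[0x10..0x11] <- [ef 13]
query mem[0x13]=0x13, mem[0x11]=0x13, mem[0x12]=0xef, mem[0x07]=0xa7, mem[0x1d]=0xa2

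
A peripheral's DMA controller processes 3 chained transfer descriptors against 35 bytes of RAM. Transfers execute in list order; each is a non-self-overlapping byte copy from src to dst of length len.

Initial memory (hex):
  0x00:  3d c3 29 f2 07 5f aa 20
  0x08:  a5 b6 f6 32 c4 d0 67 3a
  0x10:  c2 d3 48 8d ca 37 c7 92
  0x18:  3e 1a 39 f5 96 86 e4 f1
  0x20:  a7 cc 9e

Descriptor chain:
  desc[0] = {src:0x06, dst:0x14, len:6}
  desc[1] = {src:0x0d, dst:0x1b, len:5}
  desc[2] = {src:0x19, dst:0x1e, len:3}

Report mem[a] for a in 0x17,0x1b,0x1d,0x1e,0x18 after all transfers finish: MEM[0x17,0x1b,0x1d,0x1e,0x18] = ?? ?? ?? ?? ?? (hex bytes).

#0 dst[0x14+6] := {0xaa,0x20,0xa5,0xb6,0xf6,0x32}
#1 dst[0x1b+5] := {0xd0,0x67,0x3a,0xc2,0xd3}
#2 dst[0x1e+3] := {0x32,0x39,0xd0}
query mem[0x17]=0xb6, mem[0x1b]=0xd0, mem[0x1d]=0x3a, mem[0x1e]=0x32, mem[0x18]=0xf6

MEM[0x17,0x1b,0x1d,0x1e,0x18] = b6 d0 3a 32 f6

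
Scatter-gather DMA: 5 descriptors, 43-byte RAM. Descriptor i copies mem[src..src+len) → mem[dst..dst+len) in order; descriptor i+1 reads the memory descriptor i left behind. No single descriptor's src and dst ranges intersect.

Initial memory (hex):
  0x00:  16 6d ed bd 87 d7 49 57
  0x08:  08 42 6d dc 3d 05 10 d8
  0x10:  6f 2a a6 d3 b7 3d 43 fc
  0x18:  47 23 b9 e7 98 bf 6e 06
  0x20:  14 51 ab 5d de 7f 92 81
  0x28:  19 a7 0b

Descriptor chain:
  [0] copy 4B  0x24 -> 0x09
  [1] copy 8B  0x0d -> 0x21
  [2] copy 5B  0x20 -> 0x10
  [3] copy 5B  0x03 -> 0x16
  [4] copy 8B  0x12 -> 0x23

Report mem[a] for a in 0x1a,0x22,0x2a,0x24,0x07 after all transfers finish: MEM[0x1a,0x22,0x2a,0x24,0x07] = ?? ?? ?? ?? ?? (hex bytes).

MEM[0x1a,0x22,0x2a,0x24,0x07] = 57 10 49 d8 57

D0: mem[0x09..0x0c] <- [de 7f 92 81]
D1: mem[0x21..0x28] <- [05 10 d8 6f 2a a6 d3 b7]
D2: mem[0x10..0x14] <- [14 05 10 d8 6f]
D3: mem[0x16..0x1a] <- [bd 87 d7 49 57]
D4: mem[0x23..0x2a] <- [10 d8 6f 3d bd 87 d7 49]
query mem[0x1a]=0x57, mem[0x22]=0x10, mem[0x2a]=0x49, mem[0x24]=0xd8, mem[0x07]=0x57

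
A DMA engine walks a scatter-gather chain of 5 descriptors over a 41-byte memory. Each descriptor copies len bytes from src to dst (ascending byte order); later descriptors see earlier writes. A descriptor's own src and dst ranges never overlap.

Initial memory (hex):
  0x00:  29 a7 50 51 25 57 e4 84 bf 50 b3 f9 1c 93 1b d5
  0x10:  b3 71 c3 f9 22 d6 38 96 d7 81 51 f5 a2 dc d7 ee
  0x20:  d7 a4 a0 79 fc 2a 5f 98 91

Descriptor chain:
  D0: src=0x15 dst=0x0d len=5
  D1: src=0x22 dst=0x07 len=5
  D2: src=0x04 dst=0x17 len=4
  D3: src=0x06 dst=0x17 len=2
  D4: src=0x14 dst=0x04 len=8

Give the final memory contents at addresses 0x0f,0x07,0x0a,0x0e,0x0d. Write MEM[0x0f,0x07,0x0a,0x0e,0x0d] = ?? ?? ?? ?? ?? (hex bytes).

MEM[0x0f,0x07,0x0a,0x0e,0x0d] = 96 e4 a0 38 d6

[0] 0x15->0x0d len=5 : d6 38 96 d7 81
[1] 0x22->0x07 len=5 : a0 79 fc 2a 5f
[2] 0x04->0x17 len=4 : 25 57 e4 a0
[3] 0x06->0x17 len=2 : e4 a0
[4] 0x14->0x04 len=8 : 22 d6 38 e4 a0 e4 a0 f5
query mem[0x0f]=0x96, mem[0x07]=0xe4, mem[0x0a]=0xa0, mem[0x0e]=0x38, mem[0x0d]=0xd6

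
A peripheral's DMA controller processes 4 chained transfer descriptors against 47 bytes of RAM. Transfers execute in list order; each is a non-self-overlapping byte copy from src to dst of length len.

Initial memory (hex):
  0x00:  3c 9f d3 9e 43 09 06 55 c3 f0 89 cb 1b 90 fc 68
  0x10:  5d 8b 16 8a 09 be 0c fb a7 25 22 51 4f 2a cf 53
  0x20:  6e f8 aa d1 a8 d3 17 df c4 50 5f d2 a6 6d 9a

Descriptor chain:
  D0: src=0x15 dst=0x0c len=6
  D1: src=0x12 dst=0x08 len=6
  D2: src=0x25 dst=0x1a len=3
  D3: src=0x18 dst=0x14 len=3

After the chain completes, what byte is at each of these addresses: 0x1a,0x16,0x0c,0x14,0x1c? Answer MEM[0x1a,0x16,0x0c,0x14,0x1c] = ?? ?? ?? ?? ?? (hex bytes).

[0] 0x15->0x0c len=6 : be 0c fb a7 25 22
[1] 0x12->0x08 len=6 : 16 8a 09 be 0c fb
[2] 0x25->0x1a len=3 : d3 17 df
[3] 0x18->0x14 len=3 : a7 25 d3
query mem[0x1a]=0xd3, mem[0x16]=0xd3, mem[0x0c]=0x0c, mem[0x14]=0xa7, mem[0x1c]=0xdf

MEM[0x1a,0x16,0x0c,0x14,0x1c] = d3 d3 0c a7 df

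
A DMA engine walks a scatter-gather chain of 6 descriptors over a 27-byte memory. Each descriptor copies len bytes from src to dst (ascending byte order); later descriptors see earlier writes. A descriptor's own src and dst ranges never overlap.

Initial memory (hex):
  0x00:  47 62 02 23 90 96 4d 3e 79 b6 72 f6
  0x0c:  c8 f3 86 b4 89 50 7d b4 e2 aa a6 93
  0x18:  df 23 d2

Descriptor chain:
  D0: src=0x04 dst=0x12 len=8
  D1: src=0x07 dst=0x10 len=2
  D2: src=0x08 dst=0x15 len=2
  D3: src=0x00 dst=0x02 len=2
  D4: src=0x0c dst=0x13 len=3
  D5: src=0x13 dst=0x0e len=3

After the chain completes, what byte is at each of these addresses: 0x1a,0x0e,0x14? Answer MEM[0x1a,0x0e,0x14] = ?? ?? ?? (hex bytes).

MEM[0x1a,0x0e,0x14] = d2 c8 f3

[0] 0x04->0x12 len=8 : 90 96 4d 3e 79 b6 72 f6
[1] 0x07->0x10 len=2 : 3e 79
[2] 0x08->0x15 len=2 : 79 b6
[3] 0x00->0x02 len=2 : 47 62
[4] 0x0c->0x13 len=3 : c8 f3 86
[5] 0x13->0x0e len=3 : c8 f3 86
query mem[0x1a]=0xd2, mem[0x0e]=0xc8, mem[0x14]=0xf3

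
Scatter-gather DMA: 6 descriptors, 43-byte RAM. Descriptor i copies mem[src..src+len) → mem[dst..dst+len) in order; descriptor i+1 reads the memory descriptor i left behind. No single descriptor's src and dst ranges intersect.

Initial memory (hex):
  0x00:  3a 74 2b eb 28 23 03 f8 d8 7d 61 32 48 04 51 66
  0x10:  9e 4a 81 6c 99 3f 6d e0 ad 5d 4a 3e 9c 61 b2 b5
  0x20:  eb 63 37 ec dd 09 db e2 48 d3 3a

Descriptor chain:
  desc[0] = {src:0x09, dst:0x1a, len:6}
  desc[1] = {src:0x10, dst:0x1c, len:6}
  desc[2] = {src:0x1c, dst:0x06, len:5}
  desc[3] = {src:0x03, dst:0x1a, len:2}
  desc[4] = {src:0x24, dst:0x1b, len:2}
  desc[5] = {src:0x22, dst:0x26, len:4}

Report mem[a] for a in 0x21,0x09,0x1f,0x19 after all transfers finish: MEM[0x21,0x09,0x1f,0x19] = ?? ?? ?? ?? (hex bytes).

MEM[0x21,0x09,0x1f,0x19] = 3f 6c 6c 5d

D0: mem[0x1a..0x1f] <- [7d 61 32 48 04 51]
D1: mem[0x1c..0x21] <- [9e 4a 81 6c 99 3f]
D2: mem[0x06..0x0a] <- [9e 4a 81 6c 99]
D3: mem[0x1a..0x1b] <- [eb 28]
D4: mem[0x1b..0x1c] <- [dd 09]
D5: mem[0x26..0x29] <- [37 ec dd 09]
query mem[0x21]=0x3f, mem[0x09]=0x6c, mem[0x1f]=0x6c, mem[0x19]=0x5d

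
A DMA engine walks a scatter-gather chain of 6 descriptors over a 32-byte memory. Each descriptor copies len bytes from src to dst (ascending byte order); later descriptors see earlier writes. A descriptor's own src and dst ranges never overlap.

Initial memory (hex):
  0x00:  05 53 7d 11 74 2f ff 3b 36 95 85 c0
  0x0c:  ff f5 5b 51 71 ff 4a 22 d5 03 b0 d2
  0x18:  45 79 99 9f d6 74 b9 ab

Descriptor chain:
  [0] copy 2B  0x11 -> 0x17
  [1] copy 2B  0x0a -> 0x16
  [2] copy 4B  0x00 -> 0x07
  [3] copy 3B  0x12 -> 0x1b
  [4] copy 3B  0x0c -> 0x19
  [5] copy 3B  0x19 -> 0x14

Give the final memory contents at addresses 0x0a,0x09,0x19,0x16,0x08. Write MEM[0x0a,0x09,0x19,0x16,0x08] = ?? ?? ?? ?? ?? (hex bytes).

[0] 0x11->0x17 len=2 : ff 4a
[1] 0x0a->0x16 len=2 : 85 c0
[2] 0x00->0x07 len=4 : 05 53 7d 11
[3] 0x12->0x1b len=3 : 4a 22 d5
[4] 0x0c->0x19 len=3 : ff f5 5b
[5] 0x19->0x14 len=3 : ff f5 5b
query mem[0x0a]=0x11, mem[0x09]=0x7d, mem[0x19]=0xff, mem[0x16]=0x5b, mem[0x08]=0x53

MEM[0x0a,0x09,0x19,0x16,0x08] = 11 7d ff 5b 53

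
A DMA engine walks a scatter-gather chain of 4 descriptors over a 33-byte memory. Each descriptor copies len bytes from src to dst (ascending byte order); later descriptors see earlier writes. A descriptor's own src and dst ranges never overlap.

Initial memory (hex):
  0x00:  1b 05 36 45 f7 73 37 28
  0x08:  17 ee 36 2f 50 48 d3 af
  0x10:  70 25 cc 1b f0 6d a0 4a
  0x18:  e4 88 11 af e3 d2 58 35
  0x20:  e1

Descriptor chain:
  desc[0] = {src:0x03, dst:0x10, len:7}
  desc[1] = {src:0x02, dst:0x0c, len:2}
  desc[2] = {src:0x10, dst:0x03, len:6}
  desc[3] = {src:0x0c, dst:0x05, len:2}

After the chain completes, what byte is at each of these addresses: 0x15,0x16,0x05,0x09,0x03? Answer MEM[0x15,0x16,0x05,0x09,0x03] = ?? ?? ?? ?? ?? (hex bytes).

MEM[0x15,0x16,0x05,0x09,0x03] = 17 ee 36 ee 45

  after D0: wrote 7B at 0x10 = 45f773372817ee
  after D1: wrote 2B at 0x0c = 3645
  after D2: wrote 6B at 0x03 = 45f773372817
  after D3: wrote 2B at 0x05 = 3645
query mem[0x15]=0x17, mem[0x16]=0xee, mem[0x05]=0x36, mem[0x09]=0xee, mem[0x03]=0x45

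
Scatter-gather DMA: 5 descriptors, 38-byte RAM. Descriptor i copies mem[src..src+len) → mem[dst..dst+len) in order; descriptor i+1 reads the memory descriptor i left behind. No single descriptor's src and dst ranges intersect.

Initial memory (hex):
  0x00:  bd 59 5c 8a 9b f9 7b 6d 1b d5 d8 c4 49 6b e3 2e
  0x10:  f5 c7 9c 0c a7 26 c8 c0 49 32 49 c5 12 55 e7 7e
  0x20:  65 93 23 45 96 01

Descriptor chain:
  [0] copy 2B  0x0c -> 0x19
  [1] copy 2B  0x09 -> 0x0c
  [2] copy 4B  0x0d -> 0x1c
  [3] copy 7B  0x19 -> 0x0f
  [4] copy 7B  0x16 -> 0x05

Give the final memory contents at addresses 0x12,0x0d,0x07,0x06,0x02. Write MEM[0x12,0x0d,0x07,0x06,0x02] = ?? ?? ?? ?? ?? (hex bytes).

MEM[0x12,0x0d,0x07,0x06,0x02] = d8 d8 49 c0 5c

  after D0: wrote 2B at 0x19 = 496b
  after D1: wrote 2B at 0x0c = d5d8
  after D2: wrote 4B at 0x1c = d8e32ef5
  after D3: wrote 7B at 0x0f = 496bc5d8e32ef5
  after D4: wrote 7B at 0x05 = c8c049496bc5d8
query mem[0x12]=0xd8, mem[0x0d]=0xd8, mem[0x07]=0x49, mem[0x06]=0xc0, mem[0x02]=0x5c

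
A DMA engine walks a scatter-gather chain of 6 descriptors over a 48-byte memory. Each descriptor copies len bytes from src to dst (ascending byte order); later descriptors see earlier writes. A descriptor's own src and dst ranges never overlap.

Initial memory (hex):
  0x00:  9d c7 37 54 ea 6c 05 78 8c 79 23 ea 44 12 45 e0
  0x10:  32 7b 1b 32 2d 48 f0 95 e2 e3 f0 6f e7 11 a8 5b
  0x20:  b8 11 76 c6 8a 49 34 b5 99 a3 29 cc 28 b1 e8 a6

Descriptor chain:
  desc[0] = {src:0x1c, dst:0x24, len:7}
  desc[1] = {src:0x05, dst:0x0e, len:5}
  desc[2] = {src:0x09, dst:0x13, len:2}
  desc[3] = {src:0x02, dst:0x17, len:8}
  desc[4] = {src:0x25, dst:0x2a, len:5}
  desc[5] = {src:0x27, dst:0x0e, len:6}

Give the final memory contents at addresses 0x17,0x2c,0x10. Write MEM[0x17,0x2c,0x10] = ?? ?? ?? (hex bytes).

  after D0: wrote 7B at 0x24 = e711a85bb81176
  after D1: wrote 5B at 0x0e = 6c05788c79
  after D2: wrote 2B at 0x13 = 7923
  after D3: wrote 8B at 0x17 = 3754ea6c05788c79
  after D4: wrote 5B at 0x2a = 11a85bb811
  after D5: wrote 6B at 0x0e = 5bb81111a85b
query mem[0x17]=0x37, mem[0x2c]=0x5b, mem[0x10]=0x11

MEM[0x17,0x2c,0x10] = 37 5b 11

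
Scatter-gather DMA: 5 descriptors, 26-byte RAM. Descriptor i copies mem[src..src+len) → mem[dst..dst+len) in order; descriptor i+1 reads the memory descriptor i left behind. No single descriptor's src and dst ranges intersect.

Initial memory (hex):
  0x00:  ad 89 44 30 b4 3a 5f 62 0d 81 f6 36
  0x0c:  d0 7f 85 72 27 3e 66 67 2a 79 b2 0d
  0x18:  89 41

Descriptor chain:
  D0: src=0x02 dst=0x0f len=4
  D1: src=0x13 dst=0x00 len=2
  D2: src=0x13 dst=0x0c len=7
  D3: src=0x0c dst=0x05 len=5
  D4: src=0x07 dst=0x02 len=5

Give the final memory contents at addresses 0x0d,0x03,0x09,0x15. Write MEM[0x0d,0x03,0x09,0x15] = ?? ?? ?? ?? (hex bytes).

[0] 0x02->0x0f len=4 : 44 30 b4 3a
[1] 0x13->0x00 len=2 : 67 2a
[2] 0x13->0x0c len=7 : 67 2a 79 b2 0d 89 41
[3] 0x0c->0x05 len=5 : 67 2a 79 b2 0d
[4] 0x07->0x02 len=5 : 79 b2 0d f6 36
query mem[0x0d]=0x2a, mem[0x03]=0xb2, mem[0x09]=0x0d, mem[0x15]=0x79

MEM[0x0d,0x03,0x09,0x15] = 2a b2 0d 79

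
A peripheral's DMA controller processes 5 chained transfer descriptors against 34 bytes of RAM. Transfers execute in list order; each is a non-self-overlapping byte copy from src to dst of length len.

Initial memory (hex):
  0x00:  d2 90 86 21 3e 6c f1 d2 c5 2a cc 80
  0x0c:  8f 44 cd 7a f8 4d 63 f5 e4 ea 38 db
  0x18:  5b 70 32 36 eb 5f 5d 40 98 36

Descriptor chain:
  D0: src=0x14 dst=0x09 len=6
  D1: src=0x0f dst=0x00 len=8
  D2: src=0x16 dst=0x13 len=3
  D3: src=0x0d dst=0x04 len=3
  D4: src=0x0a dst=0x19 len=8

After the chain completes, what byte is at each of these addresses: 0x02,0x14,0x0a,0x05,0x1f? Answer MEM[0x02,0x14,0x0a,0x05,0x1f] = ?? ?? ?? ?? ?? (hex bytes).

D0: mem[0x09..0x0e] <- [e4 ea 38 db 5b 70]
D1: mem[0x00..0x07] <- [7a f8 4d 63 f5 e4 ea 38]
D2: mem[0x13..0x15] <- [38 db 5b]
D3: mem[0x04..0x06] <- [5b 70 7a]
D4: mem[0x19..0x20] <- [ea 38 db 5b 70 7a f8 4d]
query mem[0x02]=0x4d, mem[0x14]=0xdb, mem[0x0a]=0xea, mem[0x05]=0x70, mem[0x1f]=0xf8

MEM[0x02,0x14,0x0a,0x05,0x1f] = 4d db ea 70 f8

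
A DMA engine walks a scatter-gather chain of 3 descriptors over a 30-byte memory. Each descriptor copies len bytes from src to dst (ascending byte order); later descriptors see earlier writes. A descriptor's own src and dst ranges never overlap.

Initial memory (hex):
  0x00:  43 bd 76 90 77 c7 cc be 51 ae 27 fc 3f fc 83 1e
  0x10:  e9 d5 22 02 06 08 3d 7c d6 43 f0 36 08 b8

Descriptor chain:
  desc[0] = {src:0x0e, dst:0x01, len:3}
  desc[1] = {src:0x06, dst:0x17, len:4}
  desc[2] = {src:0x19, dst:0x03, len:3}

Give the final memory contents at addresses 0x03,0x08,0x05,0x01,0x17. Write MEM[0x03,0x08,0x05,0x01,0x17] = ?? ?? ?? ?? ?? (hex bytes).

MEM[0x03,0x08,0x05,0x01,0x17] = 51 51 36 83 cc

  after D0: wrote 3B at 0x01 = 831ee9
  after D1: wrote 4B at 0x17 = ccbe51ae
  after D2: wrote 3B at 0x03 = 51ae36
query mem[0x03]=0x51, mem[0x08]=0x51, mem[0x05]=0x36, mem[0x01]=0x83, mem[0x17]=0xcc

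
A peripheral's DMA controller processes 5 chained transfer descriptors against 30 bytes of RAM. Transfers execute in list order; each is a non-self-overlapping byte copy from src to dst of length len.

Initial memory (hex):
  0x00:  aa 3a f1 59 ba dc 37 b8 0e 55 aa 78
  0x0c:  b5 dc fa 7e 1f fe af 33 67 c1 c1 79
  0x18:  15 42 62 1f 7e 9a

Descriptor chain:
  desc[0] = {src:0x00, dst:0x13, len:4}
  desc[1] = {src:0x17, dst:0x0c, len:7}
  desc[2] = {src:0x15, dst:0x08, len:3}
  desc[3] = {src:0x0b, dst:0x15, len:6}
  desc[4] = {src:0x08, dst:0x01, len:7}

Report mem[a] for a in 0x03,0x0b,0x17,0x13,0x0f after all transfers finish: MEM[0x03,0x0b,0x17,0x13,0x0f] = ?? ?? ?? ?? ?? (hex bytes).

MEM[0x03,0x0b,0x17,0x13,0x0f] = 79 78 15 aa 62

D0: mem[0x13..0x16] <- [aa 3a f1 59]
D1: mem[0x0c..0x12] <- [79 15 42 62 1f 7e 9a]
D2: mem[0x08..0x0a] <- [f1 59 79]
D3: mem[0x15..0x1a] <- [78 79 15 42 62 1f]
D4: mem[0x01..0x07] <- [f1 59 79 78 79 15 42]
query mem[0x03]=0x79, mem[0x0b]=0x78, mem[0x17]=0x15, mem[0x13]=0xaa, mem[0x0f]=0x62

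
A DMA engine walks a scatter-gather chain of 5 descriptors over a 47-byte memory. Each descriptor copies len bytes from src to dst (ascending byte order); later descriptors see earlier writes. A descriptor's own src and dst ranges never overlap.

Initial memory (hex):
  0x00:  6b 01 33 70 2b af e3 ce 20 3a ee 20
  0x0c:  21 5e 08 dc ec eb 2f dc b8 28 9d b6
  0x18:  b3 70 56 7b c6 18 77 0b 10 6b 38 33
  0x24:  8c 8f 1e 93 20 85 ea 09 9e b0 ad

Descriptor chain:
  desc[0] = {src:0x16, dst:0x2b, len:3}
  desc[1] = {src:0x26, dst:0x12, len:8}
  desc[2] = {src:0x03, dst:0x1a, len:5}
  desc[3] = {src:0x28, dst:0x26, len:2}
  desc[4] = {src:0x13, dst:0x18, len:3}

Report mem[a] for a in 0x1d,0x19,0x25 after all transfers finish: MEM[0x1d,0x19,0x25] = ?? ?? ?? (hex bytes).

D0: mem[0x2b..0x2d] <- [9d b6 b3]
D1: mem[0x12..0x19] <- [1e 93 20 85 ea 9d b6 b3]
D2: mem[0x1a..0x1e] <- [70 2b af e3 ce]
D3: mem[0x26..0x27] <- [20 85]
D4: mem[0x18..0x1a] <- [93 20 85]
query mem[0x1d]=0xe3, mem[0x19]=0x20, mem[0x25]=0x8f

MEM[0x1d,0x19,0x25] = e3 20 8f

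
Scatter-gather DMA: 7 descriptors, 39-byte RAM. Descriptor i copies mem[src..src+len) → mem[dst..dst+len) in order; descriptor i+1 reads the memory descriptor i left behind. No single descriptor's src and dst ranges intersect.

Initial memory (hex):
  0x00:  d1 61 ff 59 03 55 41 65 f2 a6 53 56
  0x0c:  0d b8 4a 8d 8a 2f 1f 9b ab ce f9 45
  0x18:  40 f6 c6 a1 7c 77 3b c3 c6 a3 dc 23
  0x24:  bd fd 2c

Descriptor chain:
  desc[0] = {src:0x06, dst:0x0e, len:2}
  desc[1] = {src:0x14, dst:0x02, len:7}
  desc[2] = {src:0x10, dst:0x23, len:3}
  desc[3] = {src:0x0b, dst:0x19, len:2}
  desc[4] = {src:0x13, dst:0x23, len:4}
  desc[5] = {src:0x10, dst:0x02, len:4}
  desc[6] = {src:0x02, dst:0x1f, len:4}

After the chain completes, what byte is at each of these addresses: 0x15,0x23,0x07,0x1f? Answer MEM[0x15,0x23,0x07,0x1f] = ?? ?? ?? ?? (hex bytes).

MEM[0x15,0x23,0x07,0x1f] = ce 9b f6 8a

  after D0: wrote 2B at 0x0e = 4165
  after D1: wrote 7B at 0x02 = abcef94540f6c6
  after D2: wrote 3B at 0x23 = 8a2f1f
  after D3: wrote 2B at 0x19 = 560d
  after D4: wrote 4B at 0x23 = 9babcef9
  after D5: wrote 4B at 0x02 = 8a2f1f9b
  after D6: wrote 4B at 0x1f = 8a2f1f9b
query mem[0x15]=0xce, mem[0x23]=0x9b, mem[0x07]=0xf6, mem[0x1f]=0x8a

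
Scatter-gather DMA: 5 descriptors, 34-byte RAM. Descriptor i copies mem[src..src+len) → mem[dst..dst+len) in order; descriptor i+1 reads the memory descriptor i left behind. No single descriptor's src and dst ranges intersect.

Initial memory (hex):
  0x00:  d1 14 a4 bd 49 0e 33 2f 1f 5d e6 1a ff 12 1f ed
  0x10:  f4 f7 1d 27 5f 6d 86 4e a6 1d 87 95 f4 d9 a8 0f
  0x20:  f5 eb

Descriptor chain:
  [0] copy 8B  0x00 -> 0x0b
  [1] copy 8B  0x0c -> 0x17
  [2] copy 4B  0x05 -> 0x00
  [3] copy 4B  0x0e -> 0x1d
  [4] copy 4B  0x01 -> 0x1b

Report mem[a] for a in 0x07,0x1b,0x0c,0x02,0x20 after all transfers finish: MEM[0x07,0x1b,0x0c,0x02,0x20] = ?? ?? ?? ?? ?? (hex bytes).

D0: mem[0x0b..0x12] <- [d1 14 a4 bd 49 0e 33 2f]
D1: mem[0x17..0x1e] <- [14 a4 bd 49 0e 33 2f 27]
D2: mem[0x00..0x03] <- [0e 33 2f 1f]
D3: mem[0x1d..0x20] <- [bd 49 0e 33]
D4: mem[0x1b..0x1e] <- [33 2f 1f 49]
query mem[0x07]=0x2f, mem[0x1b]=0x33, mem[0x0c]=0x14, mem[0x02]=0x2f, mem[0x20]=0x33

MEM[0x07,0x1b,0x0c,0x02,0x20] = 2f 33 14 2f 33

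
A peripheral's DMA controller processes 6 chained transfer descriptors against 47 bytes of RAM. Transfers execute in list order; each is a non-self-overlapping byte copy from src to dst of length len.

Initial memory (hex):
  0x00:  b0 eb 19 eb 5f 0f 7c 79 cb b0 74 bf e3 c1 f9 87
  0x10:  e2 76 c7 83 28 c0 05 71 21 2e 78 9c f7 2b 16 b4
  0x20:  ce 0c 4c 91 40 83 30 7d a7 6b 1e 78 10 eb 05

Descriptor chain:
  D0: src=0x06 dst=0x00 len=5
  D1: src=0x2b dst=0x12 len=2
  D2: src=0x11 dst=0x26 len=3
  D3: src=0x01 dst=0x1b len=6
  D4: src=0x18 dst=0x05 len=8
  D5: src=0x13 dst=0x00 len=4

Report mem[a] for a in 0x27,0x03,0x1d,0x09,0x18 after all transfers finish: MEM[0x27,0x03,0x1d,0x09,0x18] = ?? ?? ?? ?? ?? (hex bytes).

MEM[0x27,0x03,0x1d,0x09,0x18] = 78 05 b0 cb 21

#0 dst[0x00+5] := {0x7c,0x79,0xcb,0xb0,0x74}
#1 dst[0x12+2] := {0x78,0x10}
#2 dst[0x26+3] := {0x76,0x78,0x10}
#3 dst[0x1b+6] := {0x79,0xcb,0xb0,0x74,0x0f,0x7c}
#4 dst[0x05+8] := {0x21,0x2e,0x78,0x79,0xcb,0xb0,0x74,0x0f}
#5 dst[0x00+4] := {0x10,0x28,0xc0,0x05}
query mem[0x27]=0x78, mem[0x03]=0x05, mem[0x1d]=0xb0, mem[0x09]=0xcb, mem[0x18]=0x21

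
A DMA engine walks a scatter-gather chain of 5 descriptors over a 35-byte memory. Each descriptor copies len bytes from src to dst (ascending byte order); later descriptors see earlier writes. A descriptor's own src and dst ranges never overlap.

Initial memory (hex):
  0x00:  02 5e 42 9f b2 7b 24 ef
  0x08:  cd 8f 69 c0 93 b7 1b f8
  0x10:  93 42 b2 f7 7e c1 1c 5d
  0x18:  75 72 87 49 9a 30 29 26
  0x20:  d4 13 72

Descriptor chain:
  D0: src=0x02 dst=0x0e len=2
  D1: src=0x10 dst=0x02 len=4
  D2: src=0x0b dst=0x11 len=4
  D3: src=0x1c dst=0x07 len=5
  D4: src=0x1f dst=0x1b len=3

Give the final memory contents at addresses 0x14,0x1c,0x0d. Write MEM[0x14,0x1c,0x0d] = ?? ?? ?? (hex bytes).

#0 dst[0x0e+2] := {0x42,0x9f}
#1 dst[0x02+4] := {0x93,0x42,0xb2,0xf7}
#2 dst[0x11+4] := {0xc0,0x93,0xb7,0x42}
#3 dst[0x07+5] := {0x9a,0x30,0x29,0x26,0xd4}
#4 dst[0x1b+3] := {0x26,0xd4,0x13}
query mem[0x14]=0x42, mem[0x1c]=0xd4, mem[0x0d]=0xb7

MEM[0x14,0x1c,0x0d] = 42 d4 b7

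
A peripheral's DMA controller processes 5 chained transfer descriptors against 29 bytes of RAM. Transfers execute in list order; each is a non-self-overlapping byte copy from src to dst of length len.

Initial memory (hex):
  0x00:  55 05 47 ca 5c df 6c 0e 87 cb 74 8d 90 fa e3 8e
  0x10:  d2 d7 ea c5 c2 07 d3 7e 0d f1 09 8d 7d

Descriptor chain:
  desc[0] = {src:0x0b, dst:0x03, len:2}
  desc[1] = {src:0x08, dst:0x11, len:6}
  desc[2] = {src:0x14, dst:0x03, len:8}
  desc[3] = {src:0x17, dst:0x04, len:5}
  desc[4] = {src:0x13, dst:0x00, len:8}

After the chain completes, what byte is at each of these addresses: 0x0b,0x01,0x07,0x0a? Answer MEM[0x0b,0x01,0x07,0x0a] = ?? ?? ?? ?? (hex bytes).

D0: mem[0x03..0x04] <- [8d 90]
D1: mem[0x11..0x16] <- [87 cb 74 8d 90 fa]
D2: mem[0x03..0x0a] <- [8d 90 fa 7e 0d f1 09 8d]
D3: mem[0x04..0x08] <- [7e 0d f1 09 8d]
D4: mem[0x00..0x07] <- [74 8d 90 fa 7e 0d f1 09]
query mem[0x0b]=0x8d, mem[0x01]=0x8d, mem[0x07]=0x09, mem[0x0a]=0x8d

MEM[0x0b,0x01,0x07,0x0a] = 8d 8d 09 8d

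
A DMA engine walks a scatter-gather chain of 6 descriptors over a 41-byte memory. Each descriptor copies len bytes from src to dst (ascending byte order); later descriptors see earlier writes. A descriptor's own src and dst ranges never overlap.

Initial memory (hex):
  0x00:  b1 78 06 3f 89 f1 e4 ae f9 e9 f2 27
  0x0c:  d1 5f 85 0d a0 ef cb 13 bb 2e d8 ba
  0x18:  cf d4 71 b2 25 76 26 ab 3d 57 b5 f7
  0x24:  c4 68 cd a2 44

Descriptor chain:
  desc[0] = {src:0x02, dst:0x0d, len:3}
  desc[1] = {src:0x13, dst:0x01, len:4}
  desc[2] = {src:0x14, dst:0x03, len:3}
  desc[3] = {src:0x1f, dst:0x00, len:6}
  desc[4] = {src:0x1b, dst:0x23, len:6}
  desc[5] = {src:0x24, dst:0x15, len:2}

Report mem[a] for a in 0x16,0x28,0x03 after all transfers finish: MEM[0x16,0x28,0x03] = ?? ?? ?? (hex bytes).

MEM[0x16,0x28,0x03] = 76 3d b5

[0] 0x02->0x0d len=3 : 06 3f 89
[1] 0x13->0x01 len=4 : 13 bb 2e d8
[2] 0x14->0x03 len=3 : bb 2e d8
[3] 0x1f->0x00 len=6 : ab 3d 57 b5 f7 c4
[4] 0x1b->0x23 len=6 : b2 25 76 26 ab 3d
[5] 0x24->0x15 len=2 : 25 76
query mem[0x16]=0x76, mem[0x28]=0x3d, mem[0x03]=0xb5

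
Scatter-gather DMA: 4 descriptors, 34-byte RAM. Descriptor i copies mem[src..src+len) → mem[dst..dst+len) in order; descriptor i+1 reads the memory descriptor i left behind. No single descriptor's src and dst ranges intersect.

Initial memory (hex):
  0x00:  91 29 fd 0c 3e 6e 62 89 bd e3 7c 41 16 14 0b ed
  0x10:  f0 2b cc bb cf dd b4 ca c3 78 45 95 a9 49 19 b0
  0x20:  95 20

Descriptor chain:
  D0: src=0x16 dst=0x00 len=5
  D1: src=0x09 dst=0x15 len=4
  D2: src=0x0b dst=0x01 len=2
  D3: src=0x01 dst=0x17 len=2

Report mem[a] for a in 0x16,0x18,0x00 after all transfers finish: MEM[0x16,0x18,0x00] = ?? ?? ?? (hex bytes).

MEM[0x16,0x18,0x00] = 7c 16 b4

  after D0: wrote 5B at 0x00 = b4cac37845
  after D1: wrote 4B at 0x15 = e37c4116
  after D2: wrote 2B at 0x01 = 4116
  after D3: wrote 2B at 0x17 = 4116
query mem[0x16]=0x7c, mem[0x18]=0x16, mem[0x00]=0xb4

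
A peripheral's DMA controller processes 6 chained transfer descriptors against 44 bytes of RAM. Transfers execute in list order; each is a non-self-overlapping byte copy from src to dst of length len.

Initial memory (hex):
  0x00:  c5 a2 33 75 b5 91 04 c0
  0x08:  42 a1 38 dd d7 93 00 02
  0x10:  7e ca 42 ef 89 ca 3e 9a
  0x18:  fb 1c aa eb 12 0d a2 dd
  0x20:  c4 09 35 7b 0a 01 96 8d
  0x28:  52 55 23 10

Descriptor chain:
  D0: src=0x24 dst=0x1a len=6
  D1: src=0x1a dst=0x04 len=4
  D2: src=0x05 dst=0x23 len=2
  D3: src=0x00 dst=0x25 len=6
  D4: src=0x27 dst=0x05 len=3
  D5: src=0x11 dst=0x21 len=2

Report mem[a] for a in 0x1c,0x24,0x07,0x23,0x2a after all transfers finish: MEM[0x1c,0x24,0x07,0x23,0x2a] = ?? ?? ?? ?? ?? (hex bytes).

D0: mem[0x1a..0x1f] <- [0a 01 96 8d 52 55]
D1: mem[0x04..0x07] <- [0a 01 96 8d]
D2: mem[0x23..0x24] <- [01 96]
D3: mem[0x25..0x2a] <- [c5 a2 33 75 0a 01]
D4: mem[0x05..0x07] <- [33 75 0a]
D5: mem[0x21..0x22] <- [ca 42]
query mem[0x1c]=0x96, mem[0x24]=0x96, mem[0x07]=0x0a, mem[0x23]=0x01, mem[0x2a]=0x01

MEM[0x1c,0x24,0x07,0x23,0x2a] = 96 96 0a 01 01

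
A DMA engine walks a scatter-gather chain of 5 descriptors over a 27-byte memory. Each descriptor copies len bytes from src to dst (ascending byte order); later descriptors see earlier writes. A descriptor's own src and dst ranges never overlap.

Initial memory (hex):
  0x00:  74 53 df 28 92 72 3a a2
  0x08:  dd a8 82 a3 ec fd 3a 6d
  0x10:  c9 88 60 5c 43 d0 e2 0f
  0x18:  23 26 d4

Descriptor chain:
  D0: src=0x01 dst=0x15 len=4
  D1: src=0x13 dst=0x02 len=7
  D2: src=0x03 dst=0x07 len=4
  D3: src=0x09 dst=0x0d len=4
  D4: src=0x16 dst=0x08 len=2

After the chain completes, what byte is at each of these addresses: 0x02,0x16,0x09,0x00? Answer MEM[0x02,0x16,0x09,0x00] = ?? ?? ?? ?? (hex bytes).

MEM[0x02,0x16,0x09,0x00] = 5c df 28 74

#0 dst[0x15+4] := {0x53,0xdf,0x28,0x92}
#1 dst[0x02+7] := {0x5c,0x43,0x53,0xdf,0x28,0x92,0x26}
#2 dst[0x07+4] := {0x43,0x53,0xdf,0x28}
#3 dst[0x0d+4] := {0xdf,0x28,0xa3,0xec}
#4 dst[0x08+2] := {0xdf,0x28}
query mem[0x02]=0x5c, mem[0x16]=0xdf, mem[0x09]=0x28, mem[0x00]=0x74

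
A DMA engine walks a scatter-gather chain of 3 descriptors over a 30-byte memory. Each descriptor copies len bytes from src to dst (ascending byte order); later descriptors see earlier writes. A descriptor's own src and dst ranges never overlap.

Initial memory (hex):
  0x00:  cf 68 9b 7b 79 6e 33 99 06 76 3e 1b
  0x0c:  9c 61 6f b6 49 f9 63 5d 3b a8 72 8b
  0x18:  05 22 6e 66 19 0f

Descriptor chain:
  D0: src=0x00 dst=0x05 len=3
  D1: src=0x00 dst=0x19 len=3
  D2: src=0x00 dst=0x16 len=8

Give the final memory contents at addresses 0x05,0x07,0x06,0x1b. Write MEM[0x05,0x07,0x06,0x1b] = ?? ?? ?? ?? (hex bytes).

[0] 0x00->0x05 len=3 : cf 68 9b
[1] 0x00->0x19 len=3 : cf 68 9b
[2] 0x00->0x16 len=8 : cf 68 9b 7b 79 cf 68 9b
query mem[0x05]=0xcf, mem[0x07]=0x9b, mem[0x06]=0x68, mem[0x1b]=0xcf

MEM[0x05,0x07,0x06,0x1b] = cf 9b 68 cf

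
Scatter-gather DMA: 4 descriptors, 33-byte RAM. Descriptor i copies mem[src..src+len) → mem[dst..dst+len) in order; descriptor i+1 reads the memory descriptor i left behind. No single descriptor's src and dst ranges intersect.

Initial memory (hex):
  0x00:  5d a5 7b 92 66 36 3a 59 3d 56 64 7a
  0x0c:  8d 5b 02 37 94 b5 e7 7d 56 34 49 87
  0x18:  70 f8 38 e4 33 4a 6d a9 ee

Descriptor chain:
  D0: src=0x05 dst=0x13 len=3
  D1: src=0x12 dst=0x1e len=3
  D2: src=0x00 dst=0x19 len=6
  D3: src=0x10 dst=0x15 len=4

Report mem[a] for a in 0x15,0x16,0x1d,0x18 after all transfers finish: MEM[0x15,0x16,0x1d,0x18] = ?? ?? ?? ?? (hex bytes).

#0 dst[0x13+3] := {0x36,0x3a,0x59}
#1 dst[0x1e+3] := {0xe7,0x36,0x3a}
#2 dst[0x19+6] := {0x5d,0xa5,0x7b,0x92,0x66,0x36}
#3 dst[0x15+4] := {0x94,0xb5,0xe7,0x36}
query mem[0x15]=0x94, mem[0x16]=0xb5, mem[0x1d]=0x66, mem[0x18]=0x36

MEM[0x15,0x16,0x1d,0x18] = 94 b5 66 36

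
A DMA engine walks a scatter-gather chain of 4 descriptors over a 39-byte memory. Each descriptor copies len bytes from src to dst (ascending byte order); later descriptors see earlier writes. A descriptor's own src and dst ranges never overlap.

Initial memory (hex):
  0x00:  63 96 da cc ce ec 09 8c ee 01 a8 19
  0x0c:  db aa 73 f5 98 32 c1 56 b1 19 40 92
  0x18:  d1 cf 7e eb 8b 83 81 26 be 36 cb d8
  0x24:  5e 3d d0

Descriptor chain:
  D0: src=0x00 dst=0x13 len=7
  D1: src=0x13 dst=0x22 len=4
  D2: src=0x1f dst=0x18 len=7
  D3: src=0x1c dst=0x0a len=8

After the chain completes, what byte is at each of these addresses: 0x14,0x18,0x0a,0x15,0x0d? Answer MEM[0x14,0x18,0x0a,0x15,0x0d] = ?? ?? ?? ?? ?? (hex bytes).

MEM[0x14,0x18,0x0a,0x15,0x0d] = 96 26 96 da 26

D0: mem[0x13..0x19] <- [63 96 da cc ce ec 09]
D1: mem[0x22..0x25] <- [63 96 da cc]
D2: mem[0x18..0x1e] <- [26 be 36 63 96 da cc]
D3: mem[0x0a..0x11] <- [96 da cc 26 be 36 63 96]
query mem[0x14]=0x96, mem[0x18]=0x26, mem[0x0a]=0x96, mem[0x15]=0xda, mem[0x0d]=0x26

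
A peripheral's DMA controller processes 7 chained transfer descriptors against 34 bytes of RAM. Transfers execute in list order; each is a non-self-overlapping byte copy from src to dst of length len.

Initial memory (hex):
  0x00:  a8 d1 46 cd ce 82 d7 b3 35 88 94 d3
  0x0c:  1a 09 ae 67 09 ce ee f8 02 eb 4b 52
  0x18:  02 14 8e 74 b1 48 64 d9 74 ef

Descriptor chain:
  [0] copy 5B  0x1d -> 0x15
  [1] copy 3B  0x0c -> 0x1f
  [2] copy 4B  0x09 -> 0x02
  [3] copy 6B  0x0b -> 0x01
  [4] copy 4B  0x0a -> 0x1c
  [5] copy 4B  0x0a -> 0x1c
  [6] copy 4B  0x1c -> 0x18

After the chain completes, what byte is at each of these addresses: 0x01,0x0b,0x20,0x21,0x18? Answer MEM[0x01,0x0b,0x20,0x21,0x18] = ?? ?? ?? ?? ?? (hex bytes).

MEM[0x01,0x0b,0x20,0x21,0x18] = d3 d3 09 ae 94

[0] 0x1d->0x15 len=5 : 48 64 d9 74 ef
[1] 0x0c->0x1f len=3 : 1a 09 ae
[2] 0x09->0x02 len=4 : 88 94 d3 1a
[3] 0x0b->0x01 len=6 : d3 1a 09 ae 67 09
[4] 0x0a->0x1c len=4 : 94 d3 1a 09
[5] 0x0a->0x1c len=4 : 94 d3 1a 09
[6] 0x1c->0x18 len=4 : 94 d3 1a 09
query mem[0x01]=0xd3, mem[0x0b]=0xd3, mem[0x20]=0x09, mem[0x21]=0xae, mem[0x18]=0x94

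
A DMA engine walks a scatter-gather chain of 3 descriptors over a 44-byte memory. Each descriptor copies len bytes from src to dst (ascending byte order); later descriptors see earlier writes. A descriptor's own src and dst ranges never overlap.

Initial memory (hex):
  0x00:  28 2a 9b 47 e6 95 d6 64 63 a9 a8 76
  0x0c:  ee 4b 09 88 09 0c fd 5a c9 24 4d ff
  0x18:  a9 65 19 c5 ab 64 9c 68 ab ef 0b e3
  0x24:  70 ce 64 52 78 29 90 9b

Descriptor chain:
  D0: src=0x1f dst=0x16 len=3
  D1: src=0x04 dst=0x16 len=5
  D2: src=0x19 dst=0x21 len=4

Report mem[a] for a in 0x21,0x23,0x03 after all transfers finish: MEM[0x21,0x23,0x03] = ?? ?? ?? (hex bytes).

MEM[0x21,0x23,0x03] = 64 c5 47

  after D0: wrote 3B at 0x16 = 68abef
  after D1: wrote 5B at 0x16 = e695d66463
  after D2: wrote 4B at 0x21 = 6463c5ab
query mem[0x21]=0x64, mem[0x23]=0xc5, mem[0x03]=0x47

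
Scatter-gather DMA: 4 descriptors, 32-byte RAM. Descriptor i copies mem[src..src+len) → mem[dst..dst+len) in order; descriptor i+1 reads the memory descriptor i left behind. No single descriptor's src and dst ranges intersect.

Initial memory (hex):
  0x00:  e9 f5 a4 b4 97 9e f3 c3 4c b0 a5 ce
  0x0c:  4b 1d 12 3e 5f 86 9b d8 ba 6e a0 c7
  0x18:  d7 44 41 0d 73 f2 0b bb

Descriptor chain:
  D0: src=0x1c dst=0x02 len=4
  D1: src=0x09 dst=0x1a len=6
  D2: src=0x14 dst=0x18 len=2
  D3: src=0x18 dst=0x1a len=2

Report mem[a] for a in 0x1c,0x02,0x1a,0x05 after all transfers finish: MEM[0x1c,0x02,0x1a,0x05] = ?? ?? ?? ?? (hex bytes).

MEM[0x1c,0x02,0x1a,0x05] = ce 73 ba bb

#0 dst[0x02+4] := {0x73,0xf2,0x0b,0xbb}
#1 dst[0x1a+6] := {0xb0,0xa5,0xce,0x4b,0x1d,0x12}
#2 dst[0x18+2] := {0xba,0x6e}
#3 dst[0x1a+2] := {0xba,0x6e}
query mem[0x1c]=0xce, mem[0x02]=0x73, mem[0x1a]=0xba, mem[0x05]=0xbb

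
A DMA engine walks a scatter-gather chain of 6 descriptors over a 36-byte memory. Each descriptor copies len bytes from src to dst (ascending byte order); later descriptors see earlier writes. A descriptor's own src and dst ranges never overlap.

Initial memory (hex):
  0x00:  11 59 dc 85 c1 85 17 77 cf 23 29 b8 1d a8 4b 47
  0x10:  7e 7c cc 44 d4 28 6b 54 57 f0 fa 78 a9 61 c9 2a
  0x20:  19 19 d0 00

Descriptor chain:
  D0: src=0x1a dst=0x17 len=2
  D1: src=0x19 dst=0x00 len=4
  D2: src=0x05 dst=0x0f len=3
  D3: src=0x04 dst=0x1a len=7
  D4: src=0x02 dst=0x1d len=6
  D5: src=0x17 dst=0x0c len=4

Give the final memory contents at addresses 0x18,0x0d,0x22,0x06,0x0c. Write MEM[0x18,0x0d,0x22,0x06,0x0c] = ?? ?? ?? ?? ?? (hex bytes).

D0: mem[0x17..0x18] <- [fa 78]
D1: mem[0x00..0x03] <- [f0 fa 78 a9]
D2: mem[0x0f..0x11] <- [85 17 77]
D3: mem[0x1a..0x20] <- [c1 85 17 77 cf 23 29]
D4: mem[0x1d..0x22] <- [78 a9 c1 85 17 77]
D5: mem[0x0c..0x0f] <- [fa 78 f0 c1]
query mem[0x18]=0x78, mem[0x0d]=0x78, mem[0x22]=0x77, mem[0x06]=0x17, mem[0x0c]=0xfa

MEM[0x18,0x0d,0x22,0x06,0x0c] = 78 78 77 17 fa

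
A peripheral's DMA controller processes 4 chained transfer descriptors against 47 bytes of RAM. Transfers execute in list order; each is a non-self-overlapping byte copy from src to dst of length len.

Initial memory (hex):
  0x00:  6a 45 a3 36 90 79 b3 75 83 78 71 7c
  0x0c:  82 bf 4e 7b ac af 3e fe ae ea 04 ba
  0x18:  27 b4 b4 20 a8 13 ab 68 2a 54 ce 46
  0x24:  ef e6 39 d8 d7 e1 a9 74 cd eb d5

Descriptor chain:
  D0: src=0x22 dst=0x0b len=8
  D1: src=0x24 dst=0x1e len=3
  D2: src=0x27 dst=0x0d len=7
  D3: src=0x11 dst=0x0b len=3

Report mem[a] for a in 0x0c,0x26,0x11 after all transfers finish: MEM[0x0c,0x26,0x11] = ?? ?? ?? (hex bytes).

MEM[0x0c,0x26,0x11] = cd 39 74

  after D0: wrote 8B at 0x0b = ce46efe639d8d7e1
  after D1: wrote 3B at 0x1e = efe639
  after D2: wrote 7B at 0x0d = d8d7e1a974cdeb
  after D3: wrote 3B at 0x0b = 74cdeb
query mem[0x0c]=0xcd, mem[0x26]=0x39, mem[0x11]=0x74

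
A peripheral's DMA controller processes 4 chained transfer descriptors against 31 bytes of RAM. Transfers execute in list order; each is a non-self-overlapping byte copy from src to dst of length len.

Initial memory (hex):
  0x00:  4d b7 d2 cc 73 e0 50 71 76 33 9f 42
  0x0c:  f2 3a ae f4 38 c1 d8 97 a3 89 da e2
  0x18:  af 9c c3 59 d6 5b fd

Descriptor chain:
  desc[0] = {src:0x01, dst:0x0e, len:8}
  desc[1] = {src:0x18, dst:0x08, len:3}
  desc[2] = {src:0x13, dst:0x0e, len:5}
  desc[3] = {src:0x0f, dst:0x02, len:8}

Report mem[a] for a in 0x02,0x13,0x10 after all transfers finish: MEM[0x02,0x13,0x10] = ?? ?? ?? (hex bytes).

[0] 0x01->0x0e len=8 : b7 d2 cc 73 e0 50 71 76
[1] 0x18->0x08 len=3 : af 9c c3
[2] 0x13->0x0e len=5 : 50 71 76 da e2
[3] 0x0f->0x02 len=8 : 71 76 da e2 50 71 76 da
query mem[0x02]=0x71, mem[0x13]=0x50, mem[0x10]=0x76

MEM[0x02,0x13,0x10] = 71 50 76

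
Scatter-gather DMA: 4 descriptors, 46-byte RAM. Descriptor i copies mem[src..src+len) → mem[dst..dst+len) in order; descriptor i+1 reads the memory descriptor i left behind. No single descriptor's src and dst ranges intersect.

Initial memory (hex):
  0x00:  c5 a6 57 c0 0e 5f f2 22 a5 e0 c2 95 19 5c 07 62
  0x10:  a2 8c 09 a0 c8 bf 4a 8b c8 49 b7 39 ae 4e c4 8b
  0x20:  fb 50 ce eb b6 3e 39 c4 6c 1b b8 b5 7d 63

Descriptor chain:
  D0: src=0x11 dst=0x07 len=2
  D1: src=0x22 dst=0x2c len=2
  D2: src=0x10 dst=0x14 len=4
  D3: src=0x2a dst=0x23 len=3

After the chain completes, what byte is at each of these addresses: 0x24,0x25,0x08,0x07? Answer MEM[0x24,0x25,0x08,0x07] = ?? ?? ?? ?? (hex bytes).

D0: mem[0x07..0x08] <- [8c 09]
D1: mem[0x2c..0x2d] <- [ce eb]
D2: mem[0x14..0x17] <- [a2 8c 09 a0]
D3: mem[0x23..0x25] <- [b8 b5 ce]
query mem[0x24]=0xb5, mem[0x25]=0xce, mem[0x08]=0x09, mem[0x07]=0x8c

MEM[0x24,0x25,0x08,0x07] = b5 ce 09 8c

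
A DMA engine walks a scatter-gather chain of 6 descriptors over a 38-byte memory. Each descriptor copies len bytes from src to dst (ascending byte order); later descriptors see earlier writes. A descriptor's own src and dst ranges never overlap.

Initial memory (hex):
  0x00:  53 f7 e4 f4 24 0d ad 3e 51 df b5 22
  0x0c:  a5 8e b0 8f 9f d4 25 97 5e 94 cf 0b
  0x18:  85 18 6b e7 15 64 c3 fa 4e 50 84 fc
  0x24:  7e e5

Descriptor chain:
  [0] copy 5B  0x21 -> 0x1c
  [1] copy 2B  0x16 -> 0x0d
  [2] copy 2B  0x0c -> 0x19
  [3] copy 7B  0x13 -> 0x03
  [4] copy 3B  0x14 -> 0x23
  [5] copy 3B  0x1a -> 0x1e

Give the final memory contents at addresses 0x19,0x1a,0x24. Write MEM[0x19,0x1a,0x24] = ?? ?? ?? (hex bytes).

D0: mem[0x1c..0x20] <- [50 84 fc 7e e5]
D1: mem[0x0d..0x0e] <- [cf 0b]
D2: mem[0x19..0x1a] <- [a5 cf]
D3: mem[0x03..0x09] <- [97 5e 94 cf 0b 85 a5]
D4: mem[0x23..0x25] <- [5e 94 cf]
D5: mem[0x1e..0x20] <- [cf e7 50]
query mem[0x19]=0xa5, mem[0x1a]=0xcf, mem[0x24]=0x94

MEM[0x19,0x1a,0x24] = a5 cf 94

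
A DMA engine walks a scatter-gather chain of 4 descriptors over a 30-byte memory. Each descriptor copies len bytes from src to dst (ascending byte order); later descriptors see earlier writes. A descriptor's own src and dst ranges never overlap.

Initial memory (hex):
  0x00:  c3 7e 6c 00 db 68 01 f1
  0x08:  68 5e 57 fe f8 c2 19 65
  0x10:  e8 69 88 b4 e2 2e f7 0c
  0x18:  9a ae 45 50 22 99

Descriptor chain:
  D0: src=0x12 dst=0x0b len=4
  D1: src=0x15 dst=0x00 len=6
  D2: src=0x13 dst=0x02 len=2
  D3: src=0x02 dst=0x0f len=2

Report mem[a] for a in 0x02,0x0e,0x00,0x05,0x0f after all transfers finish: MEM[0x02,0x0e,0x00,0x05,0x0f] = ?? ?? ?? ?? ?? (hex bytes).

MEM[0x02,0x0e,0x00,0x05,0x0f] = b4 2e 2e 45 b4

[0] 0x12->0x0b len=4 : 88 b4 e2 2e
[1] 0x15->0x00 len=6 : 2e f7 0c 9a ae 45
[2] 0x13->0x02 len=2 : b4 e2
[3] 0x02->0x0f len=2 : b4 e2
query mem[0x02]=0xb4, mem[0x0e]=0x2e, mem[0x00]=0x2e, mem[0x05]=0x45, mem[0x0f]=0xb4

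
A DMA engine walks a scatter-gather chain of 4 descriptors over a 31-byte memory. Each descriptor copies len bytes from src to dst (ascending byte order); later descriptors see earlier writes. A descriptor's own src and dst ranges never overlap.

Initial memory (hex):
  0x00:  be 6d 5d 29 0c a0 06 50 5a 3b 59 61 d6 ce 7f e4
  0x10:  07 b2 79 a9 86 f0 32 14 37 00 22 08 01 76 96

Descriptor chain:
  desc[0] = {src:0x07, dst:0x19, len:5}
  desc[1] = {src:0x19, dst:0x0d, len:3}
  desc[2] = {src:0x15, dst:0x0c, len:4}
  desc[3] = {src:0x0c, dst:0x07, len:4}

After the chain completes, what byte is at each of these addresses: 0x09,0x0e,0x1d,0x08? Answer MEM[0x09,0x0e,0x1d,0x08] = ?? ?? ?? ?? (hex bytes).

#0 dst[0x19+5] := {0x50,0x5a,0x3b,0x59,0x61}
#1 dst[0x0d+3] := {0x50,0x5a,0x3b}
#2 dst[0x0c+4] := {0xf0,0x32,0x14,0x37}
#3 dst[0x07+4] := {0xf0,0x32,0x14,0x37}
query mem[0x09]=0x14, mem[0x0e]=0x14, mem[0x1d]=0x61, mem[0x08]=0x32

MEM[0x09,0x0e,0x1d,0x08] = 14 14 61 32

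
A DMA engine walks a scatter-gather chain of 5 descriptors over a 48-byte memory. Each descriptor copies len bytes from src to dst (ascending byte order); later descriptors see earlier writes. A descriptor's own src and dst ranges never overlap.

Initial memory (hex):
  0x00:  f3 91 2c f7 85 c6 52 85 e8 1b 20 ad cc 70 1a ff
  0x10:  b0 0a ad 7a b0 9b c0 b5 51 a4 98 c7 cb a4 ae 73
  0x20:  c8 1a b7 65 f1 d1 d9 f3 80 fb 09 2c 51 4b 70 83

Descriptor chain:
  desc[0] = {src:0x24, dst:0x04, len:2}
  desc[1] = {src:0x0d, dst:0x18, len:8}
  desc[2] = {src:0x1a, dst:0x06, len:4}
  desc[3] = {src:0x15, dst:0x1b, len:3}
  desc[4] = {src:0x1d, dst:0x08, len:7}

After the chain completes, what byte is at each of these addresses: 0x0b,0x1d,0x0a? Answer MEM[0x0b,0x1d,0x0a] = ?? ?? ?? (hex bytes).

  after D0: wrote 2B at 0x04 = f1d1
  after D1: wrote 8B at 0x18 = 701affb00aad7ab0
  after D2: wrote 4B at 0x06 = ffb00aad
  after D3: wrote 3B at 0x1b = 9bc0b5
  after D4: wrote 7B at 0x08 = b57ab0c81ab765
query mem[0x0b]=0xc8, mem[0x1d]=0xb5, mem[0x0a]=0xb0

MEM[0x0b,0x1d,0x0a] = c8 b5 b0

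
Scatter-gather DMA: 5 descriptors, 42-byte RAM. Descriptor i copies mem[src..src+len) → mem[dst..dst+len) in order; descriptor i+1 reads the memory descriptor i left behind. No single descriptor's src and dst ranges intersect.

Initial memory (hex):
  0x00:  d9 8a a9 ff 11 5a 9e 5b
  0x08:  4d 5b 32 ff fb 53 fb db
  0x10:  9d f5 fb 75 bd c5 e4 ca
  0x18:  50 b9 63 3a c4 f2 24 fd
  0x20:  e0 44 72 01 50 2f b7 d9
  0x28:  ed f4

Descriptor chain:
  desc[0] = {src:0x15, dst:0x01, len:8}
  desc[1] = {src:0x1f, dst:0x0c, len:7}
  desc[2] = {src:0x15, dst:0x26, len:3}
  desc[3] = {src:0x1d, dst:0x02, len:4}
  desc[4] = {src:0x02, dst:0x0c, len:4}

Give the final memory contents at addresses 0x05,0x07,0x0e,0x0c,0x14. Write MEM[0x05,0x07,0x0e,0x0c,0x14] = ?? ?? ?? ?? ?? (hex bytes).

D0: mem[0x01..0x08] <- [c5 e4 ca 50 b9 63 3a c4]
D1: mem[0x0c..0x12] <- [fd e0 44 72 01 50 2f]
D2: mem[0x26..0x28] <- [c5 e4 ca]
D3: mem[0x02..0x05] <- [f2 24 fd e0]
D4: mem[0x0c..0x0f] <- [f2 24 fd e0]
query mem[0x05]=0xe0, mem[0x07]=0x3a, mem[0x0e]=0xfd, mem[0x0c]=0xf2, mem[0x14]=0xbd

MEM[0x05,0x07,0x0e,0x0c,0x14] = e0 3a fd f2 bd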